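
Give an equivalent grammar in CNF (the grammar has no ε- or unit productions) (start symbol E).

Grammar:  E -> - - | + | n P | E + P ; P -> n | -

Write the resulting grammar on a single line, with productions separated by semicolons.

E -> X1 X1 | + | X2 P | E Y1; P -> n | -; X1 -> -; X2 -> n; X3 -> +; Y1 -> X3 P

Introduce a nonterminal for each terminal appearing in a rule of length ≥ 2: X1 → -, X2 → n, X3 → +.
Binarize each right-hand side of length ≥ 3 by chaining fresh nonterminals (Y1, Y2, …): affected rules were E → E X3 P.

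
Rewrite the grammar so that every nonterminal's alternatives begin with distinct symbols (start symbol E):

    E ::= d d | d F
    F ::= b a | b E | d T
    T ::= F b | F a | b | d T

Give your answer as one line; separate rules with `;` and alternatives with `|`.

E ::= d E'; F ::= d T | b F'; T ::= b | d T | F T'; E' ::= d | F; F' ::= a | E; T' ::= b | a

E has alternatives sharing prefix 'd': factor to E → d E' with E' → d | F.
F has alternatives sharing prefix 'b': factor to F → b F' with F' → a | E.
T has alternatives sharing prefix 'F': factor to T → F T' with T' → b | a.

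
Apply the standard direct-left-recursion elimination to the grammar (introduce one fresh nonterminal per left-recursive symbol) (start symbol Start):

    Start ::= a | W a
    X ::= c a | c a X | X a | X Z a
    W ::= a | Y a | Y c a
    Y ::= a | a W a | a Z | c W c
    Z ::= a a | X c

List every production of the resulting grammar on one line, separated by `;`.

X is directly left-recursive.
For X: α = {a, Z a}, β = {c a, c a X}. Rewrite as X → β X1 and X1 → α X1 | ε.

Start ::= a | W a; X ::= c a X1 | c a X X1; W ::= a | Y a | Y c a; Y ::= a | a W a | a Z | c W c; Z ::= a a | X c; X1 ::= a X1 | Z a X1 | eps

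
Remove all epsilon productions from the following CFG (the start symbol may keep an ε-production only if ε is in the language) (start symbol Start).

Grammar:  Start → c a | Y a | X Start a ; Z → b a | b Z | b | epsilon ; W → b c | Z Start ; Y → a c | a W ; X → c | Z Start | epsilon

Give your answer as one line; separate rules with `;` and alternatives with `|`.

Nullable set = {X, Z}.
ε ∉ L(G), so no ε-production is kept.
Add the nullable-subset variants: Start → X Start a gives X Start a | Start a. Z → b Z gives b Z | b. W → Z Start gives Z Start | Start. X → Z Start gives Z Start | Start.

Start → c a | Y a | X Start a | Start a; Z → b a | b Z | b; W → b c | Z Start | Start; Y → a c | a W; X → c | Z Start | Start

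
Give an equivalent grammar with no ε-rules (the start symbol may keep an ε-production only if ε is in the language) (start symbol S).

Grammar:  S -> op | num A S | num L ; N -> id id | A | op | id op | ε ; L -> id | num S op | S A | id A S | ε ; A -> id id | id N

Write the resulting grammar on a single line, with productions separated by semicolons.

Nullable nonterminals: {L, N}.
ε ∉ L(G), so no ε-production is kept.
For each production, add variants omitting each subset of nullable occurrences: S → num L gives num L | num. A → id N gives id N | id.

S -> op | num A S | num L | num; N -> id id | A | op | id op; L -> id | num S op | S A | id A S; A -> id id | id N | id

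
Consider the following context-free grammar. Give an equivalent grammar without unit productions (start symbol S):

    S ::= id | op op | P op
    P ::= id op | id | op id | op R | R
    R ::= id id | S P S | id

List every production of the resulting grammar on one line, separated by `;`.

Unit pairs: P ⇒* {R}.
For every A with A ⇒* B via unit rules, add B's non-unit alternatives to A; then delete every rule of the form X → Y.

S ::= id | op op | P op; P ::= id op | id | op id | op R | id id | S P S; R ::= id id | S P S | id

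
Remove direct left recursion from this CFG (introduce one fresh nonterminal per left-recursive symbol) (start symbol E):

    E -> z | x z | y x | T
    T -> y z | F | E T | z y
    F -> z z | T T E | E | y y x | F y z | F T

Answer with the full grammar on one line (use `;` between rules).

Left recursion appears on F.
For F: α = {y z, T}, β = {z z, T T E, E, y y x}. Rewrite as F → β F' and F' → α F' | ε.

E -> z | x z | y x | T; T -> y z | F | E T | z y; F -> z z F' | T T E F' | E F' | y y x F'; F' -> y z F' | T F' | ε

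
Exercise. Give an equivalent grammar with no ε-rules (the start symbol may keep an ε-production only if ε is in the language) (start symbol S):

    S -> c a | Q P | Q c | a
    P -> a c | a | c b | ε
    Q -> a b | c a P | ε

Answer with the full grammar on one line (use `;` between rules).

S -> c a | Q P | Q | P | Q c | c | a | ε; P -> a c | a | c b; Q -> a b | c a P | c a

Nullable set = {P, Q, S}.
ε ∈ L(G) since S is nullable, so keep S → ε.
For each production, add variants omitting each subset of nullable occurrences: S → Q P gives Q P | Q | P. S → Q c gives Q c | c. Q → c a P gives c a P | c a.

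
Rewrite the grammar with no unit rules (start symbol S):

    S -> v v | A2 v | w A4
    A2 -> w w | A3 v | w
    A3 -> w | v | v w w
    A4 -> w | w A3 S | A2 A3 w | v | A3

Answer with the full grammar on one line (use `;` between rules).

Unit pairs: A4 ⇒* {A3}.
Replace each nonterminal's rules with the union of the non-unit rules of every nonterminal it unit-derives.

S -> v v | A2 v | w A4; A2 -> w w | A3 v | w; A3 -> w | v | v w w; A4 -> w | w A3 S | A2 A3 w | v | v w w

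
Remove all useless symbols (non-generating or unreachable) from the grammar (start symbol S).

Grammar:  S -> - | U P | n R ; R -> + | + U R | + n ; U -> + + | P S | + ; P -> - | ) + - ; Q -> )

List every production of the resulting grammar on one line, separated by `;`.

S -> - | U P | n R; R -> + | + U R | + n; U -> + + | P S | +; P -> - | ) + -

Generating nonterminals: {P, Q, R, S, U}.
Reachable from S after that: {P, R, S, U}.
Removed useless symbols: {Q} and every production mentioning them.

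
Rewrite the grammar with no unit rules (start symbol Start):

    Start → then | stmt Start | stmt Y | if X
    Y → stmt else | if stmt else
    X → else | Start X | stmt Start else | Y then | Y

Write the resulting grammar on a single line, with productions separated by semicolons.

Unit pairs: X ⇒* {Y}.
For every A with A ⇒* B via unit rules, add B's non-unit alternatives to A; then delete every rule of the form X → Y.

Start → then | stmt Start | stmt Y | if X; Y → stmt else | if stmt else; X → else | Start X | stmt Start else | Y then | stmt else | if stmt else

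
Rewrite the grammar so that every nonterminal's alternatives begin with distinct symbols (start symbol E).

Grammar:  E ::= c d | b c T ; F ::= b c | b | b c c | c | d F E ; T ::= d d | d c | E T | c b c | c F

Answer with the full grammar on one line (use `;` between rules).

E ::= c d | b c T; F ::= c | d F E | b F'; T ::= E T | d T' | c T''; F' ::= eps | c F''; T' ::= d | c; T'' ::= b c | F; F'' ::= eps | c

F has alternatives sharing prefix 'b': factor to F → b F' with F' → c | ε | c c.
T has alternatives sharing prefix 'd': factor to T → d T' with T' → d | c.
T has alternatives sharing prefix 'c': factor to T → c T'' with T'' → b c | F.
F' has alternatives sharing prefix 'c': factor to F' → c F'' with F'' → ε | c.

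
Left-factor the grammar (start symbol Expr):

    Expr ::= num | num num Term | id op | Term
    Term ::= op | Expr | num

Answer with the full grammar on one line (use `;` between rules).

Expr ::= id op | Term | num Expr1; Term ::= op | Expr | num; Expr1 ::= ε | num Term

Expr has alternatives sharing prefix 'num': factor to Expr → num Expr1 with Expr1 → ε | num Term.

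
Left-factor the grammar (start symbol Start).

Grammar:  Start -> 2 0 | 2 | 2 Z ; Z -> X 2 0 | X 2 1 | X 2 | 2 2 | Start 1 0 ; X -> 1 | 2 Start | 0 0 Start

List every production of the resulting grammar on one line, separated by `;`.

Start -> 2 Start1; Z -> 2 2 | Start 1 0 | X 2 Z1; X -> 1 | 2 Start | 0 0 Start; Start1 -> 0 | eps | Z; Z1 -> 0 | 1 | eps

Start has alternatives sharing prefix '2': factor to Start → 2 Start1 with Start1 → 0 | ε | Z.
Z has alternatives sharing prefix 'X 2': factor to Z → X 2 Z1 with Z1 → 0 | 1 | ε.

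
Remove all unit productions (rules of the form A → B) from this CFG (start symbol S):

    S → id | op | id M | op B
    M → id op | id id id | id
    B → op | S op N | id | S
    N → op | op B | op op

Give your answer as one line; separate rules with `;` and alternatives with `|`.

Unit pairs: B ⇒* {S}.
For each unit pair (A, B), copy every non-unit production of B to A, then drop all unit productions.

S → id | op | id M | op B; M → id op | id id id | id; B → op | S op N | id | id M | op B; N → op | op B | op op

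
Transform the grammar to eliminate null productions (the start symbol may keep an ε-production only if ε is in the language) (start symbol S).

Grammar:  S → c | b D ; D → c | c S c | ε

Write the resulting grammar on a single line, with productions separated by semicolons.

S → c | b D | b; D → c | c S c

Nullable nonterminals: {D}.
ε ∉ L(G), so no ε-production is kept.
Expand every rule over subsets of its nullable positions: S → b D gives b D | b.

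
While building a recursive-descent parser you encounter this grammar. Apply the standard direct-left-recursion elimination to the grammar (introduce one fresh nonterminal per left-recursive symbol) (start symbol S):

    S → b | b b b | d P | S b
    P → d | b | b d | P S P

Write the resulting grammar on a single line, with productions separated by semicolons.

S, P are directly left-recursive.
For S: α = {b}, β = {b, b b b, d P}. Rewrite as S → β S' and S' → α S' | ε.
For P: α = {S P}, β = {d, b, b d}. Rewrite as P → β P' and P' → α P' | ε.

S → b S' | b b b S' | d P S'; P → d P' | b P' | b d P'; S' → b S' | eps; P' → S P P' | eps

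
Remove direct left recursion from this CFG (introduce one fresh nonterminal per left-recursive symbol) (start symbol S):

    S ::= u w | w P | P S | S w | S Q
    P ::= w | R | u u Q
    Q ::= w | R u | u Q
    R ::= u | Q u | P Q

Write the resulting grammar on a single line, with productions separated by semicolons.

S is directly left-recursive.
For S: α = {w, Q}, β = {u w, w P, P S}. Rewrite as S → β S' and S' → α S' | ε.

S ::= u w S' | w P S' | P S S'; P ::= w | R | u u Q; Q ::= w | R u | u Q; R ::= u | Q u | P Q; S' ::= w S' | Q S' | epsilon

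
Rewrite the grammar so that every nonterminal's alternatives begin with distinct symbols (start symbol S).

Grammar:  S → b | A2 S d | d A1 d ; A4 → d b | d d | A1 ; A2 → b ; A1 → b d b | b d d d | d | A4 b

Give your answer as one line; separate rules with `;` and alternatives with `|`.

S → b | A2 S d | d A1 d; A4 → A1 | d A4'; A2 → b; A1 → d | A4 b | b d A1'; A4' → b | d; A1' → b | d d

A4 has alternatives sharing prefix 'd': factor to A4 → d A4' with A4' → b | d.
A1 has alternatives sharing prefix 'b d': factor to A1 → b d A1' with A1' → b | d d.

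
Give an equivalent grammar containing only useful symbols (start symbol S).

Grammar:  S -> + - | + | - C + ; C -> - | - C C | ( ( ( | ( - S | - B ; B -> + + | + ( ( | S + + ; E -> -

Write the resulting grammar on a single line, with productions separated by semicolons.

Generating nonterminals: {B, C, E, S}.
Reachable from S after that: {B, C, S}.
Removed useless symbols: {E} and every production mentioning them.

S -> + - | + | - C +; C -> - | - C C | ( ( ( | ( - S | - B; B -> + + | + ( ( | S + +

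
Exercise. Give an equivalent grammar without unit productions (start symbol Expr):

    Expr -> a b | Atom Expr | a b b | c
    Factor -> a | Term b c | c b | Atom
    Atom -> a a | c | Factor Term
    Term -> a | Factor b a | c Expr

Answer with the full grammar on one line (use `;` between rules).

Expr -> a b | Atom Expr | a b b | c; Factor -> a a | c | Factor Term | a | Term b c | c b; Atom -> a a | c | Factor Term; Term -> a | Factor b a | c Expr

Unit pairs: Factor ⇒* {Atom}.
Replace each nonterminal's rules with the union of the non-unit rules of every nonterminal it unit-derives.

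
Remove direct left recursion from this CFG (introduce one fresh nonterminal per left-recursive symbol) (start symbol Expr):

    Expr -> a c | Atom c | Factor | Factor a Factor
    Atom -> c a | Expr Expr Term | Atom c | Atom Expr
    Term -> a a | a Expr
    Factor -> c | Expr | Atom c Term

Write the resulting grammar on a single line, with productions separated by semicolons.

Expr -> a c | Atom c | Factor | Factor a Factor; Atom -> c a Atom1 | Expr Expr Term Atom1; Term -> a a | a Expr; Factor -> c | Expr | Atom c Term; Atom1 -> c Atom1 | Expr Atom1 | ε

Directly left-recursive nonterminal: Atom.
For Atom: α = {c, Expr}, β = {c a, Expr Expr Term}. Rewrite as Atom → β Atom1 and Atom1 → α Atom1 | ε.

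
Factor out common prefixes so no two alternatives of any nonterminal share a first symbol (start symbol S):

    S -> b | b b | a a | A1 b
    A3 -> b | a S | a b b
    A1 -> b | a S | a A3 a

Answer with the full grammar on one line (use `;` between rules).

S -> a a | A1 b | b S'; A3 -> b | a A3'; A1 -> b | a A1'; S' -> ε | b; A3' -> S | b b; A1' -> S | A3 a

S has alternatives sharing prefix 'b': factor to S → b S' with S' → ε | b.
A3 has alternatives sharing prefix 'a': factor to A3 → a A3' with A3' → S | b b.
A1 has alternatives sharing prefix 'a': factor to A1 → a A1' with A1' → S | A3 a.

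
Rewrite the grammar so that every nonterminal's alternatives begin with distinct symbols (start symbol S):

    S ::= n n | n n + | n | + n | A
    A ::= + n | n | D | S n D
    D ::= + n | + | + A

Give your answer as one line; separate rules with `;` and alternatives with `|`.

S ::= + n | A | n S'; A ::= + n | n | D | S n D; D ::= + D'; S' ::= ε | n S''; D' ::= n | ε | A; S'' ::= ε | +

S has alternatives sharing prefix 'n': factor to S → n S' with S' → n | n + | ε.
D has alternatives sharing prefix '+': factor to D → + D' with D' → n | ε | A.
S' has alternatives sharing prefix 'n': factor to S' → n S'' with S'' → ε | +.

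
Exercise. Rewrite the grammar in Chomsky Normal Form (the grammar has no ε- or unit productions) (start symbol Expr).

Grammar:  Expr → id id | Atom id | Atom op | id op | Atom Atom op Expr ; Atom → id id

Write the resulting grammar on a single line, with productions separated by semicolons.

Expr → X1 X1 | Atom X1 | Atom X2 | X1 X2 | Atom Y1; Atom → X1 X1; X1 → id; X2 → op; Y1 → Atom Y2; Y2 → X2 Expr

Introduce a nonterminal for each terminal appearing in a rule of length ≥ 2: X1 → id, X2 → op.
Binarize each right-hand side of length ≥ 3 by chaining fresh nonterminals (Y1, Y2, …): affected rules were Expr → Atom Atom X2 Expr.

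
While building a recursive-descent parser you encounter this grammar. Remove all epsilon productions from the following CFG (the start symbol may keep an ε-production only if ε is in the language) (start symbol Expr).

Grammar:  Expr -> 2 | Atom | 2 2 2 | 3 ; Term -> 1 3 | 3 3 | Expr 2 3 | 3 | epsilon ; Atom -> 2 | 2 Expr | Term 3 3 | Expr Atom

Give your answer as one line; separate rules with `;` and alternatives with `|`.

Nullable nonterminals: {Term}.
ε ∉ L(G), so no ε-production is kept.
Expand every rule over subsets of its nullable positions: Atom → Term 3 3 gives Term 3 3 | 3 3.

Expr -> 2 | Atom | 2 2 2 | 3; Term -> 1 3 | 3 3 | Expr 2 3 | 3; Atom -> 2 | 2 Expr | Term 3 3 | 3 3 | Expr Atom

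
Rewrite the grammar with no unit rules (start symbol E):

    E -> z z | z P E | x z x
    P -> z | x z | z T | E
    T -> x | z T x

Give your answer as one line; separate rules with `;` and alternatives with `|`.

Unit pairs: P ⇒* {E}.
For every A with A ⇒* B via unit rules, add B's non-unit alternatives to A; then delete every rule of the form X → Y.

E -> z z | z P E | x z x; P -> z z | z P E | x z x | z | x z | z T; T -> x | z T x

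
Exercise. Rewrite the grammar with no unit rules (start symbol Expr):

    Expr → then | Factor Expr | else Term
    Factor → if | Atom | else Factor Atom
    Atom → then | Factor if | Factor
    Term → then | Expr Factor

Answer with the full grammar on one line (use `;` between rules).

Expr → then | Factor Expr | else Term; Factor → then | Factor if | if | else Factor Atom; Atom → then | Factor if | if | else Factor Atom; Term → then | Expr Factor

Unit pairs: Atom ⇒* {Factor}; Factor ⇒* {Atom}.
For every A with A ⇒* B via unit rules, add B's non-unit alternatives to A; then delete every rule of the form X → Y.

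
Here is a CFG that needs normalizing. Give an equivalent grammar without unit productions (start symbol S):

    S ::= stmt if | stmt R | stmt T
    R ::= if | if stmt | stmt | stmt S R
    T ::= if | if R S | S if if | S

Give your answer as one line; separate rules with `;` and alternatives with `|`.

Unit pairs: T ⇒* {S}.
For every A with A ⇒* B via unit rules, add B's non-unit alternatives to A; then delete every rule of the form X → Y.

S ::= stmt if | stmt R | stmt T; R ::= if | if stmt | stmt | stmt S R; T ::= stmt if | stmt R | stmt T | if | if R S | S if if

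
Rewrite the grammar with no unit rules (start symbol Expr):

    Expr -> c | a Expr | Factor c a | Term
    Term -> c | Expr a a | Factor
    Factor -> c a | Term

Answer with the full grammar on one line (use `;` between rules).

Expr -> c | Expr a a | c a | a Expr | Factor c a; Term -> c | Expr a a | c a; Factor -> c | Expr a a | c a

Unit pairs: Expr ⇒* {Factor, Term}; Factor ⇒* {Term}; Term ⇒* {Factor}.
For every A with A ⇒* B via unit rules, add B's non-unit alternatives to A; then delete every rule of the form X → Y.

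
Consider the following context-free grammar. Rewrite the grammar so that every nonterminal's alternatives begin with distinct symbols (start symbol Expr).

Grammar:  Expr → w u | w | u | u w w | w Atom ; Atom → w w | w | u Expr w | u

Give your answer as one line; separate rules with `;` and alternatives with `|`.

Expr → w Expr1 | u Expr2; Atom → w Atom1 | u Atom2; Expr1 → u | eps | Atom; Expr2 → eps | w w; Atom1 → w | eps; Atom2 → Expr w | eps

Expr has alternatives sharing prefix 'w': factor to Expr → w Expr1 with Expr1 → u | ε | Atom.
Expr has alternatives sharing prefix 'u': factor to Expr → u Expr2 with Expr2 → ε | w w.
Atom has alternatives sharing prefix 'w': factor to Atom → w Atom1 with Atom1 → w | ε.
Atom has alternatives sharing prefix 'u': factor to Atom → u Atom2 with Atom2 → Expr w | ε.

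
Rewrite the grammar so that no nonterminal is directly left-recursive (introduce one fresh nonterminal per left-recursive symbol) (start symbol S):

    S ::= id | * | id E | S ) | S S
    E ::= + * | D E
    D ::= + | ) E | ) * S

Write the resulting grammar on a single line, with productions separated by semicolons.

S ::= id S' | * S' | id E S'; E ::= + * | D E; D ::= + | ) E | ) * S; S' ::= ) S' | S S' | ε

Directly left-recursive nonterminal: S.
For S: α = {), S}, β = {id, *, id E}. Rewrite as S → β S' and S' → α S' | ε.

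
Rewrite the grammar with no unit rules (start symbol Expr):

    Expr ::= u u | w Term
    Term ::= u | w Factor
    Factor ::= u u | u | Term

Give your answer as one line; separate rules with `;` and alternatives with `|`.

Expr ::= u u | w Term; Term ::= u | w Factor; Factor ::= u | w Factor | u u

Unit pairs: Factor ⇒* {Term}.
For each unit pair (A, B), copy every non-unit production of B to A, then drop all unit productions.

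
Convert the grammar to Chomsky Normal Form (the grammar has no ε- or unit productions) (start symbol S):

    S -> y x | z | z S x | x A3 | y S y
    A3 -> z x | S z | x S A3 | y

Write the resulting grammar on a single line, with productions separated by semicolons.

Introduce a nonterminal for each terminal appearing in a rule of length ≥ 2: X1 → y, X2 → x, X3 → z.
Binarize each right-hand side of length ≥ 3 by chaining fresh nonterminals (Y1, Y2, …): affected rules were S → X3 S X2; S → X1 S X1; A3 → X2 S A3.

S -> X1 X2 | z | X3 Y1 | X2 A3 | X1 Y2; A3 -> X3 X2 | S X3 | X2 Y3 | y; X1 -> y; X2 -> x; X3 -> z; Y1 -> S X2; Y2 -> S X1; Y3 -> S A3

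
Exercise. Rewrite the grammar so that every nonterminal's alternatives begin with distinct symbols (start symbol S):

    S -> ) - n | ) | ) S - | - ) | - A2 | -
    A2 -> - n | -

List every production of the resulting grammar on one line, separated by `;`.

S has alternatives sharing prefix ')': factor to S → ) S' with S' → - n | ε | S -.
S has alternatives sharing prefix '-': factor to S → - S'' with S'' → ) | A2 | ε.
A2 has alternatives sharing prefix '-': factor to A2 → - A2' with A2' → n | ε.

S -> ) S' | - S''; A2 -> - A2'; S' -> - n | ε | S -; S'' -> ) | A2 | ε; A2' -> n | ε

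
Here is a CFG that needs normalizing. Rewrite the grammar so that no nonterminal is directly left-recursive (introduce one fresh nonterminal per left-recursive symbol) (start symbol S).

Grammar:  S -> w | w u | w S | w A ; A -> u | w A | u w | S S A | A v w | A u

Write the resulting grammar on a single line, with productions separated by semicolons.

Directly left-recursive nonterminal: A.
For A: α = {v w, u}, β = {u, w A, u w, S S A}. Rewrite as A → β A' and A' → α A' | ε.

S -> w | w u | w S | w A; A -> u A' | w A A' | u w A' | S S A A'; A' -> v w A' | u A' | eps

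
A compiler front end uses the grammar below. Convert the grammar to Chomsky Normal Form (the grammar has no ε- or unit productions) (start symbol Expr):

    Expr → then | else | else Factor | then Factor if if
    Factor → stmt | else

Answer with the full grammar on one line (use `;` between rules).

Introduce a nonterminal for each terminal appearing in a rule of length ≥ 2: X1 → else, X2 → then, X3 → if.
Binarize each right-hand side of length ≥ 3 by chaining fresh nonterminals (Y1, Y2, …): affected rules were Expr → X2 Factor X3 X3.

Expr → then | else | X1 Factor | X2 Y1; Factor → stmt | else; X1 → else; X2 → then; X3 → if; Y1 → Factor Y2; Y2 → X3 X3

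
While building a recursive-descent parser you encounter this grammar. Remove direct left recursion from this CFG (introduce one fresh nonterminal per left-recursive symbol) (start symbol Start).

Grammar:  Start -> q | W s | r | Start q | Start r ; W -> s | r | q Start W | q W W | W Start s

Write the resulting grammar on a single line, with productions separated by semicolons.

Directly left-recursive nonterminals: Start, W.
For Start: α = {q, r}, β = {q, W s, r}. Rewrite as Start → β Start1 and Start1 → α Start1 | ε.
For W: α = {Start s}, β = {s, r, q Start W, q W W}. Rewrite as W → β W1 and W1 → α W1 | ε.

Start -> q Start1 | W s Start1 | r Start1; W -> s W1 | r W1 | q Start W W1 | q W W W1; Start1 -> q Start1 | r Start1 | ε; W1 -> Start s W1 | ε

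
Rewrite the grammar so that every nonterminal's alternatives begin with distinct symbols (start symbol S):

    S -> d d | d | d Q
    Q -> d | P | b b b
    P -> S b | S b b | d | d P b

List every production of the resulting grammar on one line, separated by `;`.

S -> d S'; Q -> d | P | b b b; P -> S b P' | d P''; S' -> d | ε | Q; P' -> ε | b; P'' -> ε | P b

S has alternatives sharing prefix 'd': factor to S → d S' with S' → d | ε | Q.
P has alternatives sharing prefix 'S b': factor to P → S b P' with P' → ε | b.
P has alternatives sharing prefix 'd': factor to P → d P'' with P'' → ε | P b.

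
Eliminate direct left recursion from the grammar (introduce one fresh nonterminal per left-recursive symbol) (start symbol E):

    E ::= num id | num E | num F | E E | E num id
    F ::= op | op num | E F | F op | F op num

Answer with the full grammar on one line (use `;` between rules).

Directly left-recursive nonterminals: E, F.
For E: α = {E, num id}, β = {num id, num E, num F}. Rewrite as E → β E' and E' → α E' | ε.
For F: α = {op, op num}, β = {op, op num, E F}. Rewrite as F → β F' and F' → α F' | ε.

E ::= num id E' | num E E' | num F E'; F ::= op F' | op num F' | E F F'; E' ::= E E' | num id E' | epsilon; F' ::= op F' | op num F' | epsilon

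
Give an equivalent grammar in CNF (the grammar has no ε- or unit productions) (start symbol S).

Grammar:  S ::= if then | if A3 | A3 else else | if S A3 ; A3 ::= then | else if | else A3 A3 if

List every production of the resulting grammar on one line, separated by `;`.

S ::= X1 X2 | X1 A3 | A3 Y1 | X1 Y2; A3 ::= then | X3 X1 | X3 Y3; X1 ::= if; X2 ::= then; X3 ::= else; Y1 ::= X3 X3; Y2 ::= S A3; Y3 ::= A3 Y4; Y4 ::= A3 X1

Introduce a nonterminal for each terminal appearing in a rule of length ≥ 2: X1 → if, X2 → then, X3 → else.
Binarize each right-hand side of length ≥ 3 by chaining fresh nonterminals (Y1, Y2, …): affected rules were S → A3 X3 X3; S → X1 S A3; A3 → X3 A3 A3 X1.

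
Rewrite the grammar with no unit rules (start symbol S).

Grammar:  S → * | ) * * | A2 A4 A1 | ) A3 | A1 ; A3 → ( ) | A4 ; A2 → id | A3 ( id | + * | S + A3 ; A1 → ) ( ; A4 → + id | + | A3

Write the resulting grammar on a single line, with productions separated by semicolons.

S → ) ( | * | ) * * | A2 A4 A1 | ) A3; A3 → + id | + | ( ); A2 → id | A3 ( id | + * | S + A3; A1 → ) (; A4 → + id | + | ( )

Unit pairs: A3 ⇒* {A4}; A4 ⇒* {A3}; S ⇒* {A1}.
For every A with A ⇒* B via unit rules, add B's non-unit alternatives to A; then delete every rule of the form X → Y.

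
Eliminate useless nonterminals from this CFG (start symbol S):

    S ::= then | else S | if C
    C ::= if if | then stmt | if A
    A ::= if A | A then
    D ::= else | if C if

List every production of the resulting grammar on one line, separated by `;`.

S ::= then | else S | if C; C ::= if if | then stmt

Generating nonterminals: {C, D, S}.
Reachable from S after that: {C, S}.
Removed useless symbols: {A, D} and every production mentioning them.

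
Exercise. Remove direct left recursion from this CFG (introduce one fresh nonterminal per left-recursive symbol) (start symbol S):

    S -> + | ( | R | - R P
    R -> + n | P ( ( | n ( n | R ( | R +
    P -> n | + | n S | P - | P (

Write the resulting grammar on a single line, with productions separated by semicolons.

R, P are directly left-recursive.
For R: α = {(, +}, β = {+ n, P ( (, n ( n}. Rewrite as R → β R' and R' → α R' | ε.
For P: α = {-, (}, β = {n, +, n S}. Rewrite as P → β P' and P' → α P' | ε.

S -> + | ( | R | - R P; R -> + n R' | P ( ( R' | n ( n R'; P -> n P' | + P' | n S P'; R' -> ( R' | + R' | eps; P' -> - P' | ( P' | eps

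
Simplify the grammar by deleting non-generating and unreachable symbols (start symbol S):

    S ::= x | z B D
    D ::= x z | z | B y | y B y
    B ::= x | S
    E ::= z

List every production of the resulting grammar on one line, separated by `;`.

S ::= x | z B D; D ::= x z | z | B y | y B y; B ::= x | S

Generating nonterminals: {B, D, E, S}.
Reachable from S after that: {B, D, S}.
Removed useless symbols: {E} and every production mentioning them.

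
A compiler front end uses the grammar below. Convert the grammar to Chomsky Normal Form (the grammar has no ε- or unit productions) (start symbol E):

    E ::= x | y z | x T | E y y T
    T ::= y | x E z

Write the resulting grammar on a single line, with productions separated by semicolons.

E ::= x | X1 X2 | X3 T | E Y1; T ::= y | X3 Y3; X1 ::= y; X2 ::= z; X3 ::= x; Y1 ::= X1 Y2; Y2 ::= X1 T; Y3 ::= E X2

Introduce a nonterminal for each terminal appearing in a rule of length ≥ 2: X1 → y, X2 → z, X3 → x.
Binarize each right-hand side of length ≥ 3 by chaining fresh nonterminals (Y1, Y2, …): affected rules were E → E X1 X1 T; T → X3 E X2.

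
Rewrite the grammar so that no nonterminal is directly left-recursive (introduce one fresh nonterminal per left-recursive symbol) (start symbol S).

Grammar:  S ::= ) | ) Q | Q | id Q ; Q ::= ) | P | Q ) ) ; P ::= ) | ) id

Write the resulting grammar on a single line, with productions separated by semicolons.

S ::= ) | ) Q | Q | id Q; Q ::= ) Q' | P Q'; P ::= ) | ) id; Q' ::= ) ) Q' | ε

Left recursion appears on Q.
For Q: α = {) )}, β = {), P}. Rewrite as Q → β Q' and Q' → α Q' | ε.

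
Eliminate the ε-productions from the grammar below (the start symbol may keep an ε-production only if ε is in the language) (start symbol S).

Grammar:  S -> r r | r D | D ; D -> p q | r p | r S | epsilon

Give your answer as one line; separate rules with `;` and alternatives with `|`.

The nullable symbols are {D, S}.
ε ∈ L(G) since S is nullable, so keep S → ε.
Expand every rule over subsets of its nullable positions: S → r D gives r D | r. D → r S gives r S | r.

S -> r r | r D | r | D | epsilon; D -> p q | r p | r S | r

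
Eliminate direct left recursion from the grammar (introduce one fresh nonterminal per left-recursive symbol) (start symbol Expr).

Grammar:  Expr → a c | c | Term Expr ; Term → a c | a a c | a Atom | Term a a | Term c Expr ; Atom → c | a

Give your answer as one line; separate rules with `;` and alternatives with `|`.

Term is directly left-recursive.
For Term: α = {a a, c Expr}, β = {a c, a a c, a Atom}. Rewrite as Term → β Term1 and Term1 → α Term1 | ε.

Expr → a c | c | Term Expr; Term → a c Term1 | a a c Term1 | a Atom Term1; Atom → c | a; Term1 → a a Term1 | c Expr Term1 | ε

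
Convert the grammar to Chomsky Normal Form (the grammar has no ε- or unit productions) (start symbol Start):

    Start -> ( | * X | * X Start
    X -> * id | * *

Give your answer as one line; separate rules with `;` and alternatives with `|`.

Introduce a nonterminal for each terminal appearing in a rule of length ≥ 2: X1 → *, X2 → id.
Binarize each right-hand side of length ≥ 3 by chaining fresh nonterminals (Y1, Y2, …): affected rules were Start → X1 X Start.

Start -> ( | X1 X | X1 Y1; X -> X1 X2 | X1 X1; X1 -> *; X2 -> id; Y1 -> X Start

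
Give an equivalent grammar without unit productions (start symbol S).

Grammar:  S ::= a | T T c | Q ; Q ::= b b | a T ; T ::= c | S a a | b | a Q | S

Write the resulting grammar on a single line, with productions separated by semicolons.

S ::= a | T T c | b b | a T; Q ::= b b | a T; T ::= a | T T c | b b | a T | c | S a a | b | a Q

Unit pairs: S ⇒* {Q}; T ⇒* {Q, S}.
For every A with A ⇒* B via unit rules, add B's non-unit alternatives to A; then delete every rule of the form X → Y.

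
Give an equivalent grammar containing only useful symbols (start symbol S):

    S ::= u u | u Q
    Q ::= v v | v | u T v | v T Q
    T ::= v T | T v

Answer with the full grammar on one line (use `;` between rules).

Generating nonterminals: {Q, S}.
Reachable from S after that: {Q, S}.
Removed useless symbols: {T} and every production mentioning them.

S ::= u u | u Q; Q ::= v v | v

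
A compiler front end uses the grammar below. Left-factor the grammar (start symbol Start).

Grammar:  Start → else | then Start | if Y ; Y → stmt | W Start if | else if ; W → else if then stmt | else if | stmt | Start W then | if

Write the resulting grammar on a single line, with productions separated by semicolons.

Start → else | then Start | if Y; Y → stmt | W Start if | else if; W → stmt | Start W then | if | else if W1; W1 → then stmt | ε

W has alternatives sharing prefix 'else if': factor to W → else if W1 with W1 → then stmt | ε.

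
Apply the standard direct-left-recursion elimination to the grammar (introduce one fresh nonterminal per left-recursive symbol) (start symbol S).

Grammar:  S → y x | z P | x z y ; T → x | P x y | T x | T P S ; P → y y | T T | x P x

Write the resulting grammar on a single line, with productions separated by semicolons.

S → y x | z P | x z y; T → x T' | P x y T'; P → y y | T T | x P x; T' → x T' | P S T' | eps

T is directly left-recursive.
For T: α = {x, P S}, β = {x, P x y}. Rewrite as T → β T' and T' → α T' | ε.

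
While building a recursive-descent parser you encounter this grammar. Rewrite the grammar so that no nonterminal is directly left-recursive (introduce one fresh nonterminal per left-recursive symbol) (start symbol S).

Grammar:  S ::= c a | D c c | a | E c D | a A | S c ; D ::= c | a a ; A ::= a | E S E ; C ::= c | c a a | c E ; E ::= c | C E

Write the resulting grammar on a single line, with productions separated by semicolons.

S is directly left-recursive.
For S: α = {c}, β = {c a, D c c, a, E c D, a A}. Rewrite as S → β S' and S' → α S' | ε.

S ::= c a S' | D c c S' | a S' | E c D S' | a A S'; D ::= c | a a; A ::= a | E S E; C ::= c | c a a | c E; E ::= c | C E; S' ::= c S' | ε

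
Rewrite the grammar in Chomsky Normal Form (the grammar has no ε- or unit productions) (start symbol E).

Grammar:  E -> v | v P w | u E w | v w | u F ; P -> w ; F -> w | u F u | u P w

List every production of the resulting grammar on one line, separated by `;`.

E -> v | X1 Y1 | X3 Y2 | X1 X2 | X3 F; P -> w; F -> w | X3 Y3 | X3 Y4; X1 -> v; X2 -> w; X3 -> u; Y1 -> P X2; Y2 -> E X2; Y3 -> F X3; Y4 -> P X2

Introduce a nonterminal for each terminal appearing in a rule of length ≥ 2: X1 → v, X2 → w, X3 → u.
Binarize each right-hand side of length ≥ 3 by chaining fresh nonterminals (Y1, Y2, …): affected rules were E → X1 P X2; E → X3 E X2; F → X3 F X3; F → X3 P X2.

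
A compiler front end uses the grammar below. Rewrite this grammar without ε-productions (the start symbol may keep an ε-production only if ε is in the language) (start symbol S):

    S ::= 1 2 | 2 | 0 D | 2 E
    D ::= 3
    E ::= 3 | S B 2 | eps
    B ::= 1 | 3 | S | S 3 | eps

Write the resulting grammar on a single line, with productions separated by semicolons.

S ::= 1 2 | 2 | 0 D | 2 E; D ::= 3; E ::= 3 | S B 2 | S 2; B ::= 1 | 3 | S | S 3

Nullable set = {B, E}.
ε ∉ L(G), so no ε-production is kept.
Add the nullable-subset variants: E → S B 2 gives S B 2 | S 2.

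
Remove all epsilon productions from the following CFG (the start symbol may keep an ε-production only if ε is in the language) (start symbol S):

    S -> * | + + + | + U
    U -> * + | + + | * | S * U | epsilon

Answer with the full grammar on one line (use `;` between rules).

S -> * | + + + | + U | +; U -> * + | + + | * | S * U | S *

Nullable nonterminals: {U}.
ε ∉ L(G), so no ε-production is kept.
Add the nullable-subset variants: S → + U gives + U | +. U → S * U gives S * U | S *.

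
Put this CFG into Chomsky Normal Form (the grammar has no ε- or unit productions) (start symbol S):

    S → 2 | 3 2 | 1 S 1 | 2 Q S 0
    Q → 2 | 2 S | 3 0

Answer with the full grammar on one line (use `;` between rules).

Introduce a nonterminal for each terminal appearing in a rule of length ≥ 2: X1 → 3, X2 → 2, X3 → 1, X4 → 0.
Binarize each right-hand side of length ≥ 3 by chaining fresh nonterminals (Y1, Y2, …): affected rules were S → X3 S X3; S → X2 Q S X4.

S → 2 | X1 X2 | X3 Y1 | X2 Y2; Q → 2 | X2 S | X1 X4; X1 → 3; X2 → 2; X3 → 1; X4 → 0; Y1 → S X3; Y2 → Q Y3; Y3 → S X4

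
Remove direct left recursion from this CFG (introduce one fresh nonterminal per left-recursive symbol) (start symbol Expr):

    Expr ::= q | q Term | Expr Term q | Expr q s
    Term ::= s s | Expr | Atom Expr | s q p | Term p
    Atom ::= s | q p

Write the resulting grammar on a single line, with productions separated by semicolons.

Left recursion appears on Expr, Term.
For Expr: α = {Term q, q s}, β = {q, q Term}. Rewrite as Expr → β Expr1 and Expr1 → α Expr1 | ε.
For Term: α = {p}, β = {s s, Expr, Atom Expr, s q p}. Rewrite as Term → β Term1 and Term1 → α Term1 | ε.

Expr ::= q Expr1 | q Term Expr1; Term ::= s s Term1 | Expr Term1 | Atom Expr Term1 | s q p Term1; Atom ::= s | q p; Expr1 ::= Term q Expr1 | q s Expr1 | ε; Term1 ::= p Term1 | ε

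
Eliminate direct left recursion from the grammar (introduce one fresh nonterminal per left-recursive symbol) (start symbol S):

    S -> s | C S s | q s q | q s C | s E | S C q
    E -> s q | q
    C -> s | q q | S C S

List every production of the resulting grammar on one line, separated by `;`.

S -> s S' | C S s S' | q s q S' | q s C S' | s E S'; E -> s q | q; C -> s | q q | S C S; S' -> C q S' | ε

Left recursion appears on S.
For S: α = {C q}, β = {s, C S s, q s q, q s C, s E}. Rewrite as S → β S' and S' → α S' | ε.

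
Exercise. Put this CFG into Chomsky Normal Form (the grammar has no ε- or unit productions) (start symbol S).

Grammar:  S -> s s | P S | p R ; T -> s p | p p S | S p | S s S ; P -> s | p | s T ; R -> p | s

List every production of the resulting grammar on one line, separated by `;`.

S -> X1 X1 | P S | X2 R; T -> X1 X2 | X2 Y1 | S X2 | S Y2; P -> s | p | X1 T; R -> p | s; X1 -> s; X2 -> p; Y1 -> X2 S; Y2 -> X1 S

Introduce a nonterminal for each terminal appearing in a rule of length ≥ 2: X1 → s, X2 → p.
Binarize each right-hand side of length ≥ 3 by chaining fresh nonterminals (Y1, Y2, …): affected rules were T → X2 X2 S; T → S X1 S.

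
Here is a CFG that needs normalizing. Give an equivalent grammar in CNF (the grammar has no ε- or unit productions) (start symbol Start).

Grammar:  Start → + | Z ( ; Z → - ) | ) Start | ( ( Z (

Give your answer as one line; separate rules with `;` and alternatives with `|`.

Start → + | Z X1; Z → X2 X3 | X3 Start | X1 Y1; X1 → (; X2 → -; X3 → ); Y1 → X1 Y2; Y2 → Z X1

Introduce a nonterminal for each terminal appearing in a rule of length ≥ 2: X1 → (, X2 → -, X3 → ).
Binarize each right-hand side of length ≥ 3 by chaining fresh nonterminals (Y1, Y2, …): affected rules were Z → X1 X1 Z X1.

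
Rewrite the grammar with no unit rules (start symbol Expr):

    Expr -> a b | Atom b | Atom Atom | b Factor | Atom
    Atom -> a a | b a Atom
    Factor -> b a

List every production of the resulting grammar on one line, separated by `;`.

Unit pairs: Expr ⇒* {Atom}.
Replace each nonterminal's rules with the union of the non-unit rules of every nonterminal it unit-derives.

Expr -> a a | b a Atom | a b | Atom b | Atom Atom | b Factor; Atom -> a a | b a Atom; Factor -> b a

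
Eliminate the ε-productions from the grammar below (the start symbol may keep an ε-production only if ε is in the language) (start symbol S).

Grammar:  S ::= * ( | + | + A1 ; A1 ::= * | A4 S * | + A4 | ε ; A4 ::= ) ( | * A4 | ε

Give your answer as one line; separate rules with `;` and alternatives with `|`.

Nullable set = {A1, A4}.
ε ∉ L(G), so no ε-production is kept.
Add the nullable-subset variants: A1 → A4 S * gives A4 S * | S *. A1 → + A4 gives + A4 | +. A4 → * A4 gives * A4 | *.

S ::= * ( | + | + A1; A1 ::= * | A4 S * | S * | + A4 | +; A4 ::= ) ( | * A4 | *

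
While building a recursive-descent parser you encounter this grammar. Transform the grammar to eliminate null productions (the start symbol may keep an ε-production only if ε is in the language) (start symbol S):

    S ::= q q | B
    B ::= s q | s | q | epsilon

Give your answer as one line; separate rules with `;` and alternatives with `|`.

S ::= q q | B | epsilon; B ::= s q | s | q

Nullable nonterminals: {B, S}.
ε ∈ L(G) since S is nullable, so keep S → ε.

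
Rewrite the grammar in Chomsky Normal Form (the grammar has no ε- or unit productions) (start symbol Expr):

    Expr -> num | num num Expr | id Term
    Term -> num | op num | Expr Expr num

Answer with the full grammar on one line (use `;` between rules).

Introduce a nonterminal for each terminal appearing in a rule of length ≥ 2: X1 → num, X2 → id, X3 → op.
Binarize each right-hand side of length ≥ 3 by chaining fresh nonterminals (Y1, Y2, …): affected rules were Expr → X1 X1 Expr; Term → Expr Expr X1.

Expr -> num | X1 Y1 | X2 Term; Term -> num | X3 X1 | Expr Y2; X1 -> num; X2 -> id; X3 -> op; Y1 -> X1 Expr; Y2 -> Expr X1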